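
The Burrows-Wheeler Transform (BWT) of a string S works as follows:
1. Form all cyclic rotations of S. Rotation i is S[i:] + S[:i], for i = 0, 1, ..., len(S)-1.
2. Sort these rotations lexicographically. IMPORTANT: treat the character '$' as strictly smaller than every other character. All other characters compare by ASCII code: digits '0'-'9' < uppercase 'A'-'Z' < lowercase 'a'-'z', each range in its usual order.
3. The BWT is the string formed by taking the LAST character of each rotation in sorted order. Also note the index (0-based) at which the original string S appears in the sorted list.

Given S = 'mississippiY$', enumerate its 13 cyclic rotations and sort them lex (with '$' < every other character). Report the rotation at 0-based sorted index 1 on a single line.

Answer: Y$mississippi

Derivation:
All 13 rotations (rotation i = S[i:]+S[:i]):
  rot[0] = mississippiY$
  rot[1] = ississippiY$m
  rot[2] = ssissippiY$mi
  rot[3] = sissippiY$mis
  rot[4] = issippiY$miss
  rot[5] = ssippiY$missi
  rot[6] = sippiY$missis
  rot[7] = ippiY$mississ
  rot[8] = ppiY$mississi
  rot[9] = piY$mississip
  rot[10] = iY$mississipp
  rot[11] = Y$mississippi
  rot[12] = $mississippiY
Sorted (with $ < everything):
  sorted[0] = $mississippiY
  sorted[1] = Y$mississippi
  sorted[2] = iY$mississipp
  sorted[3] = ippiY$mississ
  sorted[4] = issippiY$miss
  sorted[5] = ississippiY$m
  sorted[6] = mississippiY$
  sorted[7] = piY$mississip
  sorted[8] = ppiY$mississi
  sorted[9] = sippiY$missis
  sorted[10] = sissippiY$mis
  sorted[11] = ssippiY$missi
  sorted[12] = ssissippiY$mi
sorted[1] = Y$mississippi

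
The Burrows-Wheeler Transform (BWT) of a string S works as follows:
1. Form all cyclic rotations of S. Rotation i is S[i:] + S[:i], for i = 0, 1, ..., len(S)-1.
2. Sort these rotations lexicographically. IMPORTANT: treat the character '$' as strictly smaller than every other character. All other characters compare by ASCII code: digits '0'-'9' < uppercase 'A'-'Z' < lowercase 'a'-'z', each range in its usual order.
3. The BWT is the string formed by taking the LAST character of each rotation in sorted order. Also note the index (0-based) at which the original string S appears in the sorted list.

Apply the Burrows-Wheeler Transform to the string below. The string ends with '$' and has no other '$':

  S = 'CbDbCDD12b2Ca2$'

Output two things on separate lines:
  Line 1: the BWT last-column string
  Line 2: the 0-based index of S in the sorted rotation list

All 15 rotations (rotation i = S[i:]+S[:i]):
  rot[0] = CbDbCDD12b2Ca2$
  rot[1] = bDbCDD12b2Ca2$C
  rot[2] = DbCDD12b2Ca2$Cb
  rot[3] = bCDD12b2Ca2$CbD
  rot[4] = CDD12b2Ca2$CbDb
  rot[5] = DD12b2Ca2$CbDbC
  rot[6] = D12b2Ca2$CbDbCD
  rot[7] = 12b2Ca2$CbDbCDD
  rot[8] = 2b2Ca2$CbDbCDD1
  rot[9] = b2Ca2$CbDbCDD12
  rot[10] = 2Ca2$CbDbCDD12b
  rot[11] = Ca2$CbDbCDD12b2
  rot[12] = a2$CbDbCDD12b2C
  rot[13] = 2$CbDbCDD12b2Ca
  rot[14] = $CbDbCDD12b2Ca2
Sorted (with $ < everything):
  sorted[0] = $CbDbCDD12b2Ca2  (last char: '2')
  sorted[1] = 12b2Ca2$CbDbCDD  (last char: 'D')
  sorted[2] = 2$CbDbCDD12b2Ca  (last char: 'a')
  sorted[3] = 2Ca2$CbDbCDD12b  (last char: 'b')
  sorted[4] = 2b2Ca2$CbDbCDD1  (last char: '1')
  sorted[5] = CDD12b2Ca2$CbDb  (last char: 'b')
  sorted[6] = Ca2$CbDbCDD12b2  (last char: '2')
  sorted[7] = CbDbCDD12b2Ca2$  (last char: '$')
  sorted[8] = D12b2Ca2$CbDbCD  (last char: 'D')
  sorted[9] = DD12b2Ca2$CbDbC  (last char: 'C')
  sorted[10] = DbCDD12b2Ca2$Cb  (last char: 'b')
  sorted[11] = a2$CbDbCDD12b2C  (last char: 'C')
  sorted[12] = b2Ca2$CbDbCDD12  (last char: '2')
  sorted[13] = bCDD12b2Ca2$CbD  (last char: 'D')
  sorted[14] = bDbCDD12b2Ca2$C  (last char: 'C')
Last column: 2Dab1b2$DCbC2DC
Original string S is at sorted index 7

Answer: 2Dab1b2$DCbC2DC
7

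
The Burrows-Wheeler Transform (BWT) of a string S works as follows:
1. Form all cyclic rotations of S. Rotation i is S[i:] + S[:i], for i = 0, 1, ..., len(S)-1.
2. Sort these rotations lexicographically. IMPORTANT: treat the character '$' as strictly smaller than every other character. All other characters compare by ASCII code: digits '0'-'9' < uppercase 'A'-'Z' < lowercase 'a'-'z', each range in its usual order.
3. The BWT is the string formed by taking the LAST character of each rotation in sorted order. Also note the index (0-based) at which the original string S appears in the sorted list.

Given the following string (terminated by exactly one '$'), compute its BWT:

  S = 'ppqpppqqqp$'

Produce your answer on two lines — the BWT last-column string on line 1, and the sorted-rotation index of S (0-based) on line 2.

Answer: pqq$pppqpqp
3

Derivation:
All 11 rotations (rotation i = S[i:]+S[:i]):
  rot[0] = ppqpppqqqp$
  rot[1] = pqpppqqqp$p
  rot[2] = qpppqqqp$pp
  rot[3] = pppqqqp$ppq
  rot[4] = ppqqqp$ppqp
  rot[5] = pqqqp$ppqpp
  rot[6] = qqqp$ppqppp
  rot[7] = qqp$ppqpppq
  rot[8] = qp$ppqpppqq
  rot[9] = p$ppqpppqqq
  rot[10] = $ppqpppqqqp
Sorted (with $ < everything):
  sorted[0] = $ppqpppqqqp  (last char: 'p')
  sorted[1] = p$ppqpppqqq  (last char: 'q')
  sorted[2] = pppqqqp$ppq  (last char: 'q')
  sorted[3] = ppqpppqqqp$  (last char: '$')
  sorted[4] = ppqqqp$ppqp  (last char: 'p')
  sorted[5] = pqpppqqqp$p  (last char: 'p')
  sorted[6] = pqqqp$ppqpp  (last char: 'p')
  sorted[7] = qp$ppqpppqq  (last char: 'q')
  sorted[8] = qpppqqqp$pp  (last char: 'p')
  sorted[9] = qqp$ppqpppq  (last char: 'q')
  sorted[10] = qqqp$ppqppp  (last char: 'p')
Last column: pqq$pppqpqp
Original string S is at sorted index 3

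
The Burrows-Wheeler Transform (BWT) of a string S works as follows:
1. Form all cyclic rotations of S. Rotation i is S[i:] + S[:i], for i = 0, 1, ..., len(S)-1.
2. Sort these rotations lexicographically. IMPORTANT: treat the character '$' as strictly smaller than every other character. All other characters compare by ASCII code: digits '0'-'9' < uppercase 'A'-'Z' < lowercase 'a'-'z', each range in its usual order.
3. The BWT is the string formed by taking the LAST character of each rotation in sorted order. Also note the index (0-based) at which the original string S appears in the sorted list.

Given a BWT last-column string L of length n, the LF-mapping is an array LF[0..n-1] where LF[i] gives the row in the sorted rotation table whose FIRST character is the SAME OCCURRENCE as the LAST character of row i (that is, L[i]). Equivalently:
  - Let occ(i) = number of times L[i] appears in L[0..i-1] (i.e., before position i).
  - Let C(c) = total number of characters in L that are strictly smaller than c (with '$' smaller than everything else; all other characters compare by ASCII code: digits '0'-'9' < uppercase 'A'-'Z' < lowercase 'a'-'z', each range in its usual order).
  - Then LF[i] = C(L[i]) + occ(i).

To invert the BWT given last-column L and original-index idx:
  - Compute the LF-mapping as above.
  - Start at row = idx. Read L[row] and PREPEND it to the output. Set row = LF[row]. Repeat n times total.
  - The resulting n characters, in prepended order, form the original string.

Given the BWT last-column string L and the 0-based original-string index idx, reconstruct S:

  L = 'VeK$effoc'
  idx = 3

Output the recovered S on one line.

LF mapping: 2 4 1 0 5 6 7 8 3
Walk LF starting at row 3, prepending L[row]:
  step 1: row=3, L[3]='$', prepend. Next row=LF[3]=0
  step 2: row=0, L[0]='V', prepend. Next row=LF[0]=2
  step 3: row=2, L[2]='K', prepend. Next row=LF[2]=1
  step 4: row=1, L[1]='e', prepend. Next row=LF[1]=4
  step 5: row=4, L[4]='e', prepend. Next row=LF[4]=5
  step 6: row=5, L[5]='f', prepend. Next row=LF[5]=6
  step 7: row=6, L[6]='f', prepend. Next row=LF[6]=7
  step 8: row=7, L[7]='o', prepend. Next row=LF[7]=8
  step 9: row=8, L[8]='c', prepend. Next row=LF[8]=3
Reversed output: coffeeKV$

Answer: coffeeKV$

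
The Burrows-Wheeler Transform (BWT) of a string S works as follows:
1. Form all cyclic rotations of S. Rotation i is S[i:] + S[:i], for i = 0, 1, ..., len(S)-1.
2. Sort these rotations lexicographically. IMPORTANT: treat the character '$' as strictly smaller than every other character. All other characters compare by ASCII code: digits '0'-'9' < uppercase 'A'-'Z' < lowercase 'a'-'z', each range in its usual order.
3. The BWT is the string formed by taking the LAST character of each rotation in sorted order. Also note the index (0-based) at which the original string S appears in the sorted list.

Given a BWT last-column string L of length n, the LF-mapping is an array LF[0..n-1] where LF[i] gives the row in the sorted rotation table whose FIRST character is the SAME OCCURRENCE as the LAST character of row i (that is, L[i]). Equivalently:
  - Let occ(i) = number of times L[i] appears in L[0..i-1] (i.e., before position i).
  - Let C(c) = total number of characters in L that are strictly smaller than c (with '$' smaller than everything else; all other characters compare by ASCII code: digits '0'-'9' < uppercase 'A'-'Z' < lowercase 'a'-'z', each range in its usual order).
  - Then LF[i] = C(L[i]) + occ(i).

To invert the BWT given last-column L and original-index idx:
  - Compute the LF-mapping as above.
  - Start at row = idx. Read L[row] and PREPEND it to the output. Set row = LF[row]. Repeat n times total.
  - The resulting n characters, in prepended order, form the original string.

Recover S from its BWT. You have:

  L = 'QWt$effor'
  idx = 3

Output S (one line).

LF mapping: 1 2 8 0 3 4 5 6 7
Walk LF starting at row 3, prepending L[row]:
  step 1: row=3, L[3]='$', prepend. Next row=LF[3]=0
  step 2: row=0, L[0]='Q', prepend. Next row=LF[0]=1
  step 3: row=1, L[1]='W', prepend. Next row=LF[1]=2
  step 4: row=2, L[2]='t', prepend. Next row=LF[2]=8
  step 5: row=8, L[8]='r', prepend. Next row=LF[8]=7
  step 6: row=7, L[7]='o', prepend. Next row=LF[7]=6
  step 7: row=6, L[6]='f', prepend. Next row=LF[6]=5
  step 8: row=5, L[5]='f', prepend. Next row=LF[5]=4
  step 9: row=4, L[4]='e', prepend. Next row=LF[4]=3
Reversed output: effortWQ$

Answer: effortWQ$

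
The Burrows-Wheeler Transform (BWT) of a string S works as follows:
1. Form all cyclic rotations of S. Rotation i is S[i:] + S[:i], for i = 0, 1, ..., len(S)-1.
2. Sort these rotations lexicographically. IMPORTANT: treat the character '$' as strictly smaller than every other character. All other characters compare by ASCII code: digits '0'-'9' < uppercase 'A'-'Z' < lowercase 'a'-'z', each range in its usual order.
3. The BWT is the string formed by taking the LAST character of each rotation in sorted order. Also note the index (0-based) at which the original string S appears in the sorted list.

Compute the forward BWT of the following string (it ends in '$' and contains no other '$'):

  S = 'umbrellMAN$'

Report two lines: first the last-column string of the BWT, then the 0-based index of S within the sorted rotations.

All 11 rotations (rotation i = S[i:]+S[:i]):
  rot[0] = umbrellMAN$
  rot[1] = mbrellMAN$u
  rot[2] = brellMAN$um
  rot[3] = rellMAN$umb
  rot[4] = ellMAN$umbr
  rot[5] = llMAN$umbre
  rot[6] = lMAN$umbrel
  rot[7] = MAN$umbrell
  rot[8] = AN$umbrellM
  rot[9] = N$umbrellMA
  rot[10] = $umbrellMAN
Sorted (with $ < everything):
  sorted[0] = $umbrellMAN  (last char: 'N')
  sorted[1] = AN$umbrellM  (last char: 'M')
  sorted[2] = MAN$umbrell  (last char: 'l')
  sorted[3] = N$umbrellMA  (last char: 'A')
  sorted[4] = brellMAN$um  (last char: 'm')
  sorted[5] = ellMAN$umbr  (last char: 'r')
  sorted[6] = lMAN$umbrel  (last char: 'l')
  sorted[7] = llMAN$umbre  (last char: 'e')
  sorted[8] = mbrellMAN$u  (last char: 'u')
  sorted[9] = rellMAN$umb  (last char: 'b')
  sorted[10] = umbrellMAN$  (last char: '$')
Last column: NMlAmrleub$
Original string S is at sorted index 10

Answer: NMlAmrleub$
10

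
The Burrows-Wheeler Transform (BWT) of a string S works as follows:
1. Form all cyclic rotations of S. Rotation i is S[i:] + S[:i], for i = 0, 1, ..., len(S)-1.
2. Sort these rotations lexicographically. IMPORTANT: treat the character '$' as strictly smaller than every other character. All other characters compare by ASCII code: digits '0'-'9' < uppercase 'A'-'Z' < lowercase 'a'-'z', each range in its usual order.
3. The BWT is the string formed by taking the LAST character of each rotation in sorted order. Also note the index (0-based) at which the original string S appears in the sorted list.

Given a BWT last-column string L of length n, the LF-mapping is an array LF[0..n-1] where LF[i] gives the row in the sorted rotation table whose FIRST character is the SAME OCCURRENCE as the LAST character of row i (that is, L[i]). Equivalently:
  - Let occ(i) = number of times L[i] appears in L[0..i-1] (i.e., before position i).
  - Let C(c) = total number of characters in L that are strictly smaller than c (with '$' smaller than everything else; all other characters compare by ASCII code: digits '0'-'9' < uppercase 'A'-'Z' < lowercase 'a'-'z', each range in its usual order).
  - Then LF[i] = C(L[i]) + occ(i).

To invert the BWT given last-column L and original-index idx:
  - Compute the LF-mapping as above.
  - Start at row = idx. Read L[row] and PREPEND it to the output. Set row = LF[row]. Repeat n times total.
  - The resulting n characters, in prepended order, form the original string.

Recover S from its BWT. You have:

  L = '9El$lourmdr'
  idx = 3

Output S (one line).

Answer: drumrollE9$

Derivation:
LF mapping: 1 2 4 0 5 7 10 8 6 3 9
Walk LF starting at row 3, prepending L[row]:
  step 1: row=3, L[3]='$', prepend. Next row=LF[3]=0
  step 2: row=0, L[0]='9', prepend. Next row=LF[0]=1
  step 3: row=1, L[1]='E', prepend. Next row=LF[1]=2
  step 4: row=2, L[2]='l', prepend. Next row=LF[2]=4
  step 5: row=4, L[4]='l', prepend. Next row=LF[4]=5
  step 6: row=5, L[5]='o', prepend. Next row=LF[5]=7
  step 7: row=7, L[7]='r', prepend. Next row=LF[7]=8
  step 8: row=8, L[8]='m', prepend. Next row=LF[8]=6
  step 9: row=6, L[6]='u', prepend. Next row=LF[6]=10
  step 10: row=10, L[10]='r', prepend. Next row=LF[10]=9
  step 11: row=9, L[9]='d', prepend. Next row=LF[9]=3
Reversed output: drumrollE9$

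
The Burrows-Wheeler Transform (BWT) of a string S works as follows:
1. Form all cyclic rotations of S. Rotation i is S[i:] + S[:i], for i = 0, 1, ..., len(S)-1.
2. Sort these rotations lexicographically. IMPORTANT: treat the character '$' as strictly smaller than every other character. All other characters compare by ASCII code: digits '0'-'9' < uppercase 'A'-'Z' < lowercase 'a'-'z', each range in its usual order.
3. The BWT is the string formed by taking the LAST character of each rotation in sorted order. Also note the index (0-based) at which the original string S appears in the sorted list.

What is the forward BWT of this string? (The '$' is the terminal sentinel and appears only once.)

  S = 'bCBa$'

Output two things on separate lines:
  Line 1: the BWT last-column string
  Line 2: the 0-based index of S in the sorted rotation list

Answer: aCbB$
4

Derivation:
All 5 rotations (rotation i = S[i:]+S[:i]):
  rot[0] = bCBa$
  rot[1] = CBa$b
  rot[2] = Ba$bC
  rot[3] = a$bCB
  rot[4] = $bCBa
Sorted (with $ < everything):
  sorted[0] = $bCBa  (last char: 'a')
  sorted[1] = Ba$bC  (last char: 'C')
  sorted[2] = CBa$b  (last char: 'b')
  sorted[3] = a$bCB  (last char: 'B')
  sorted[4] = bCBa$  (last char: '$')
Last column: aCbB$
Original string S is at sorted index 4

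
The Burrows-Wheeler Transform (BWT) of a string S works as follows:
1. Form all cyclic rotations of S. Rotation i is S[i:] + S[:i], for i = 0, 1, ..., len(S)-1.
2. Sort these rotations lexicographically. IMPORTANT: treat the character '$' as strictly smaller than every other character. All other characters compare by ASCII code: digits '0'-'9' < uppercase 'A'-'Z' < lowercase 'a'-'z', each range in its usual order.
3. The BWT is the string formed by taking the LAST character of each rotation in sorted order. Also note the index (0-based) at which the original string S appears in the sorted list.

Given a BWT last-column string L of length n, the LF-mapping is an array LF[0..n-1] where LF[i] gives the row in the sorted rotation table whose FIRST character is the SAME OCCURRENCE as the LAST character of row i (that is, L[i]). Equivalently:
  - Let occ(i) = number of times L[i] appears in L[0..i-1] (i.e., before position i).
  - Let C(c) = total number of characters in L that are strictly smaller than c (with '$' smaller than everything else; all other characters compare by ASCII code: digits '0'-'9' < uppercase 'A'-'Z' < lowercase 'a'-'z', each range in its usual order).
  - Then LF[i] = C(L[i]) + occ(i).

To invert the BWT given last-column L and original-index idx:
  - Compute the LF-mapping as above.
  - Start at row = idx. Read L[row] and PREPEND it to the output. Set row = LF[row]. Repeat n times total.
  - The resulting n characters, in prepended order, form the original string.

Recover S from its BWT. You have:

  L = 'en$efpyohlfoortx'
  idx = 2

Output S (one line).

Answer: effortxylophone$

Derivation:
LF mapping: 1 7 0 2 3 11 15 8 5 6 4 9 10 12 13 14
Walk LF starting at row 2, prepending L[row]:
  step 1: row=2, L[2]='$', prepend. Next row=LF[2]=0
  step 2: row=0, L[0]='e', prepend. Next row=LF[0]=1
  step 3: row=1, L[1]='n', prepend. Next row=LF[1]=7
  step 4: row=7, L[7]='o', prepend. Next row=LF[7]=8
  step 5: row=8, L[8]='h', prepend. Next row=LF[8]=5
  step 6: row=5, L[5]='p', prepend. Next row=LF[5]=11
  step 7: row=11, L[11]='o', prepend. Next row=LF[11]=9
  step 8: row=9, L[9]='l', prepend. Next row=LF[9]=6
  step 9: row=6, L[6]='y', prepend. Next row=LF[6]=15
  step 10: row=15, L[15]='x', prepend. Next row=LF[15]=14
  step 11: row=14, L[14]='t', prepend. Next row=LF[14]=13
  step 12: row=13, L[13]='r', prepend. Next row=LF[13]=12
  step 13: row=12, L[12]='o', prepend. Next row=LF[12]=10
  step 14: row=10, L[10]='f', prepend. Next row=LF[10]=4
  step 15: row=4, L[4]='f', prepend. Next row=LF[4]=3
  step 16: row=3, L[3]='e', prepend. Next row=LF[3]=2
Reversed output: effortxylophone$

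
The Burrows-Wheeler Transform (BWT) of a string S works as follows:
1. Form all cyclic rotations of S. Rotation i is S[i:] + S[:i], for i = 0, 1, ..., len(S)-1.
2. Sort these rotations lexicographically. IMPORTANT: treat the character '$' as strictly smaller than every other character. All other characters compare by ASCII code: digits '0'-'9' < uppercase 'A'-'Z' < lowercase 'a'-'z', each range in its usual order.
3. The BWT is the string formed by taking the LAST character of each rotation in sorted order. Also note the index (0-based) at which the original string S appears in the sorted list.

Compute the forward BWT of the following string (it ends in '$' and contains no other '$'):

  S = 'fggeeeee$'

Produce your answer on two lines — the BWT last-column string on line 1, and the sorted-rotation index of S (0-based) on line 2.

Answer: eeeeeg$gf
6

Derivation:
All 9 rotations (rotation i = S[i:]+S[:i]):
  rot[0] = fggeeeee$
  rot[1] = ggeeeee$f
  rot[2] = geeeee$fg
  rot[3] = eeeee$fgg
  rot[4] = eeee$fgge
  rot[5] = eee$fggee
  rot[6] = ee$fggeee
  rot[7] = e$fggeeee
  rot[8] = $fggeeeee
Sorted (with $ < everything):
  sorted[0] = $fggeeeee  (last char: 'e')
  sorted[1] = e$fggeeee  (last char: 'e')
  sorted[2] = ee$fggeee  (last char: 'e')
  sorted[3] = eee$fggee  (last char: 'e')
  sorted[4] = eeee$fgge  (last char: 'e')
  sorted[5] = eeeee$fgg  (last char: 'g')
  sorted[6] = fggeeeee$  (last char: '$')
  sorted[7] = geeeee$fg  (last char: 'g')
  sorted[8] = ggeeeee$f  (last char: 'f')
Last column: eeeeeg$gf
Original string S is at sorted index 6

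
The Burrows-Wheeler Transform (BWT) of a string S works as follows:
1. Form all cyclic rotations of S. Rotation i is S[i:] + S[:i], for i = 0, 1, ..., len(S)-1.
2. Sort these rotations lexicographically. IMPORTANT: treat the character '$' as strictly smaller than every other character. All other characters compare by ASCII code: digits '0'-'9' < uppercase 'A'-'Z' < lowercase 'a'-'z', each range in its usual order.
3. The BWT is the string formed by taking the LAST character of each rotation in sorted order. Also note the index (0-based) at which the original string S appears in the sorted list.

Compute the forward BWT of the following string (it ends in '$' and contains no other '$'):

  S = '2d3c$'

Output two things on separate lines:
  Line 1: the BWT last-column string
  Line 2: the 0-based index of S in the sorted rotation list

Answer: c$d32
1

Derivation:
All 5 rotations (rotation i = S[i:]+S[:i]):
  rot[0] = 2d3c$
  rot[1] = d3c$2
  rot[2] = 3c$2d
  rot[3] = c$2d3
  rot[4] = $2d3c
Sorted (with $ < everything):
  sorted[0] = $2d3c  (last char: 'c')
  sorted[1] = 2d3c$  (last char: '$')
  sorted[2] = 3c$2d  (last char: 'd')
  sorted[3] = c$2d3  (last char: '3')
  sorted[4] = d3c$2  (last char: '2')
Last column: c$d32
Original string S is at sorted index 1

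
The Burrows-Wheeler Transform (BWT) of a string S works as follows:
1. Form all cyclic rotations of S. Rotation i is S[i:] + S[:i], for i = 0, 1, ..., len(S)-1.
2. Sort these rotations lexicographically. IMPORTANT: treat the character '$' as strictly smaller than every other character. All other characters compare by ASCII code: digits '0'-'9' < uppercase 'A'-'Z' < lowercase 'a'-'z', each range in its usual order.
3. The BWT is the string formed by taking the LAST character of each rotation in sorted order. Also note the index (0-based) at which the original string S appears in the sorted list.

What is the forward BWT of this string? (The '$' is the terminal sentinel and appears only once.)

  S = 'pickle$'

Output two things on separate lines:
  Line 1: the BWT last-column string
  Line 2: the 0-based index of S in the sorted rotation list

Answer: eilpck$
6

Derivation:
All 7 rotations (rotation i = S[i:]+S[:i]):
  rot[0] = pickle$
  rot[1] = ickle$p
  rot[2] = ckle$pi
  rot[3] = kle$pic
  rot[4] = le$pick
  rot[5] = e$pickl
  rot[6] = $pickle
Sorted (with $ < everything):
  sorted[0] = $pickle  (last char: 'e')
  sorted[1] = ckle$pi  (last char: 'i')
  sorted[2] = e$pickl  (last char: 'l')
  sorted[3] = ickle$p  (last char: 'p')
  sorted[4] = kle$pic  (last char: 'c')
  sorted[5] = le$pick  (last char: 'k')
  sorted[6] = pickle$  (last char: '$')
Last column: eilpck$
Original string S is at sorted index 6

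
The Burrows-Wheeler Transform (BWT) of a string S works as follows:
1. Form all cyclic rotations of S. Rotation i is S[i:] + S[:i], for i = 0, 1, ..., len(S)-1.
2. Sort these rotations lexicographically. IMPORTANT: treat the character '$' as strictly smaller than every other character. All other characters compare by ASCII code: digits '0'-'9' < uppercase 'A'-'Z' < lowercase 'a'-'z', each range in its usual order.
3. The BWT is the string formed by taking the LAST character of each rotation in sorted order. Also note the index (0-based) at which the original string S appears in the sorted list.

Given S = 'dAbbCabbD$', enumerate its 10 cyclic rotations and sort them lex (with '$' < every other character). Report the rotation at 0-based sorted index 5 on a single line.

Answer: bCabbD$dAb

Derivation:
All 10 rotations (rotation i = S[i:]+S[:i]):
  rot[0] = dAbbCabbD$
  rot[1] = AbbCabbD$d
  rot[2] = bbCabbD$dA
  rot[3] = bCabbD$dAb
  rot[4] = CabbD$dAbb
  rot[5] = abbD$dAbbC
  rot[6] = bbD$dAbbCa
  rot[7] = bD$dAbbCab
  rot[8] = D$dAbbCabb
  rot[9] = $dAbbCabbD
Sorted (with $ < everything):
  sorted[0] = $dAbbCabbD
  sorted[1] = AbbCabbD$d
  sorted[2] = CabbD$dAbb
  sorted[3] = D$dAbbCabb
  sorted[4] = abbD$dAbbC
  sorted[5] = bCabbD$dAb
  sorted[6] = bD$dAbbCab
  sorted[7] = bbCabbD$dA
  sorted[8] = bbD$dAbbCa
  sorted[9] = dAbbCabbD$
sorted[5] = bCabbD$dAb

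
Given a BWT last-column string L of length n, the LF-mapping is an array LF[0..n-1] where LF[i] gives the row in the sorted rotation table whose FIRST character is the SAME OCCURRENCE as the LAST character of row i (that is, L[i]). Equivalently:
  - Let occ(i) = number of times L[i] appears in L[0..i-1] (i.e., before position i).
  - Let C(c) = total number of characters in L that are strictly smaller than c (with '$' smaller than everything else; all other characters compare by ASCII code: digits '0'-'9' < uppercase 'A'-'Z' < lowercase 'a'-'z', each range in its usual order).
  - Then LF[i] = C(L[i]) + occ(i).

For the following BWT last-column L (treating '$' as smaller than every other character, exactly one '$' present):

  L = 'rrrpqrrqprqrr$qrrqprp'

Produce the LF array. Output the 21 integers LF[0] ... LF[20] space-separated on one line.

Answer: 10 11 12 1 5 13 14 6 2 15 7 16 17 0 8 18 19 9 3 20 4

Derivation:
Char counts: '$':1, 'p':4, 'q':5, 'r':11
C (first-col start): C('$')=0, C('p')=1, C('q')=5, C('r')=10
L[0]='r': occ=0, LF[0]=C('r')+0=10+0=10
L[1]='r': occ=1, LF[1]=C('r')+1=10+1=11
L[2]='r': occ=2, LF[2]=C('r')+2=10+2=12
L[3]='p': occ=0, LF[3]=C('p')+0=1+0=1
L[4]='q': occ=0, LF[4]=C('q')+0=5+0=5
L[5]='r': occ=3, LF[5]=C('r')+3=10+3=13
L[6]='r': occ=4, LF[6]=C('r')+4=10+4=14
L[7]='q': occ=1, LF[7]=C('q')+1=5+1=6
L[8]='p': occ=1, LF[8]=C('p')+1=1+1=2
L[9]='r': occ=5, LF[9]=C('r')+5=10+5=15
L[10]='q': occ=2, LF[10]=C('q')+2=5+2=7
L[11]='r': occ=6, LF[11]=C('r')+6=10+6=16
L[12]='r': occ=7, LF[12]=C('r')+7=10+7=17
L[13]='$': occ=0, LF[13]=C('$')+0=0+0=0
L[14]='q': occ=3, LF[14]=C('q')+3=5+3=8
L[15]='r': occ=8, LF[15]=C('r')+8=10+8=18
L[16]='r': occ=9, LF[16]=C('r')+9=10+9=19
L[17]='q': occ=4, LF[17]=C('q')+4=5+4=9
L[18]='p': occ=2, LF[18]=C('p')+2=1+2=3
L[19]='r': occ=10, LF[19]=C('r')+10=10+10=20
L[20]='p': occ=3, LF[20]=C('p')+3=1+3=4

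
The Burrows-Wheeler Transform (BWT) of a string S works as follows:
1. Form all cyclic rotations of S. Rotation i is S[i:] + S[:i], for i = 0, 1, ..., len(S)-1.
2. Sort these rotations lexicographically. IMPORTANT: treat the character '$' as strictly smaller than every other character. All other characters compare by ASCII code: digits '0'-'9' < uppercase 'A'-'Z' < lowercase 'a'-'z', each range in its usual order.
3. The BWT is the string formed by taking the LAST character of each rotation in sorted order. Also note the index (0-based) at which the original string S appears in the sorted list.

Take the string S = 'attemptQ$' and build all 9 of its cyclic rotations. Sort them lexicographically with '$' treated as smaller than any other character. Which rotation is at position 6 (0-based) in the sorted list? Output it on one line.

All 9 rotations (rotation i = S[i:]+S[:i]):
  rot[0] = attemptQ$
  rot[1] = ttemptQ$a
  rot[2] = temptQ$at
  rot[3] = emptQ$att
  rot[4] = mptQ$atte
  rot[5] = ptQ$attem
  rot[6] = tQ$attemp
  rot[7] = Q$attempt
  rot[8] = $attemptQ
Sorted (with $ < everything):
  sorted[0] = $attemptQ
  sorted[1] = Q$attempt
  sorted[2] = attemptQ$
  sorted[3] = emptQ$att
  sorted[4] = mptQ$atte
  sorted[5] = ptQ$attem
  sorted[6] = tQ$attemp
  sorted[7] = temptQ$at
  sorted[8] = ttemptQ$a
sorted[6] = tQ$attemp

Answer: tQ$attemp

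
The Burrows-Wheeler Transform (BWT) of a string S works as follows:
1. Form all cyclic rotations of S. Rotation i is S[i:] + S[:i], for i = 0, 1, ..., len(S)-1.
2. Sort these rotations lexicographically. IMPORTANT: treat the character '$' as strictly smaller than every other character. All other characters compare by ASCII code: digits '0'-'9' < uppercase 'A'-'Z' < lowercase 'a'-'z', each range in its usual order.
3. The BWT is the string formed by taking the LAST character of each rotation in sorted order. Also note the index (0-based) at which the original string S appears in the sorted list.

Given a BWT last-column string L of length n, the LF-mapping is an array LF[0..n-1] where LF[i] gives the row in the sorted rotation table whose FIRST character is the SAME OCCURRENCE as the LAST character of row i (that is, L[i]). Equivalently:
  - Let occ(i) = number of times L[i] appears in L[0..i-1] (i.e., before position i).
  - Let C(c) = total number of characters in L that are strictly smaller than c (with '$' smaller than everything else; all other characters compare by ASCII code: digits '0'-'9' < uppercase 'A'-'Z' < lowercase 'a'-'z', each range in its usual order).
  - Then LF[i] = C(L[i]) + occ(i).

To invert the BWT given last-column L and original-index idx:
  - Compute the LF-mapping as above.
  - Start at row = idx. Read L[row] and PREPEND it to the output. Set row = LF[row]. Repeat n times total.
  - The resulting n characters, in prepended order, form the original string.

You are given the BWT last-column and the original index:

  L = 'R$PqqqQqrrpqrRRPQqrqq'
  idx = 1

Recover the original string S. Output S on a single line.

Answer: PPqrqRqrpqQqrrqQRqqR$

Derivation:
LF mapping: 5 0 1 9 10 11 3 12 17 18 8 13 19 6 7 2 4 14 20 15 16
Walk LF starting at row 1, prepending L[row]:
  step 1: row=1, L[1]='$', prepend. Next row=LF[1]=0
  step 2: row=0, L[0]='R', prepend. Next row=LF[0]=5
  step 3: row=5, L[5]='q', prepend. Next row=LF[5]=11
  step 4: row=11, L[11]='q', prepend. Next row=LF[11]=13
  step 5: row=13, L[13]='R', prepend. Next row=LF[13]=6
  step 6: row=6, L[6]='Q', prepend. Next row=LF[6]=3
  step 7: row=3, L[3]='q', prepend. Next row=LF[3]=9
  step 8: row=9, L[9]='r', prepend. Next row=LF[9]=18
  step 9: row=18, L[18]='r', prepend. Next row=LF[18]=20
  step 10: row=20, L[20]='q', prepend. Next row=LF[20]=16
  step 11: row=16, L[16]='Q', prepend. Next row=LF[16]=4
  step 12: row=4, L[4]='q', prepend. Next row=LF[4]=10
  step 13: row=10, L[10]='p', prepend. Next row=LF[10]=8
  step 14: row=8, L[8]='r', prepend. Next row=LF[8]=17
  step 15: row=17, L[17]='q', prepend. Next row=LF[17]=14
  step 16: row=14, L[14]='R', prepend. Next row=LF[14]=7
  step 17: row=7, L[7]='q', prepend. Next row=LF[7]=12
  step 18: row=12, L[12]='r', prepend. Next row=LF[12]=19
  step 19: row=19, L[19]='q', prepend. Next row=LF[19]=15
  step 20: row=15, L[15]='P', prepend. Next row=LF[15]=2
  step 21: row=2, L[2]='P', prepend. Next row=LF[2]=1
Reversed output: PPqrqRqrpqQqrrqQRqqR$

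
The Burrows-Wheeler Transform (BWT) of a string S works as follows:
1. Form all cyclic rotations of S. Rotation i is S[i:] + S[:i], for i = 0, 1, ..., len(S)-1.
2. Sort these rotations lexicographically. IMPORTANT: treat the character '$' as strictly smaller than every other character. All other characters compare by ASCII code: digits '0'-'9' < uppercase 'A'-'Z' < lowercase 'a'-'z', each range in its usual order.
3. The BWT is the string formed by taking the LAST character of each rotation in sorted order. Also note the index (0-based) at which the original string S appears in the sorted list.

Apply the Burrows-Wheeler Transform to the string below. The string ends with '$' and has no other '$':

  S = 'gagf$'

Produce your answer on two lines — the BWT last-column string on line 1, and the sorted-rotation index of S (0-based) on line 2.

Answer: fgg$a
3

Derivation:
All 5 rotations (rotation i = S[i:]+S[:i]):
  rot[0] = gagf$
  rot[1] = agf$g
  rot[2] = gf$ga
  rot[3] = f$gag
  rot[4] = $gagf
Sorted (with $ < everything):
  sorted[0] = $gagf  (last char: 'f')
  sorted[1] = agf$g  (last char: 'g')
  sorted[2] = f$gag  (last char: 'g')
  sorted[3] = gagf$  (last char: '$')
  sorted[4] = gf$ga  (last char: 'a')
Last column: fgg$a
Original string S is at sorted index 3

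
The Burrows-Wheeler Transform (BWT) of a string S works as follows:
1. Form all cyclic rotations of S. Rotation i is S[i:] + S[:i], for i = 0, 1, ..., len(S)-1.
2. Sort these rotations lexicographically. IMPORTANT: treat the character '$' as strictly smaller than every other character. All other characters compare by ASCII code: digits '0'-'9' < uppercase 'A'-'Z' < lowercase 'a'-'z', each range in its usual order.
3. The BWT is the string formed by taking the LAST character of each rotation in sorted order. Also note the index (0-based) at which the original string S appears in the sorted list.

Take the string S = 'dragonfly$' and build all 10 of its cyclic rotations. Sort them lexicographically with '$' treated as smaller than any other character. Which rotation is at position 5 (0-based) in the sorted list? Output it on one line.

Answer: ly$dragonf

Derivation:
All 10 rotations (rotation i = S[i:]+S[:i]):
  rot[0] = dragonfly$
  rot[1] = ragonfly$d
  rot[2] = agonfly$dr
  rot[3] = gonfly$dra
  rot[4] = onfly$drag
  rot[5] = nfly$drago
  rot[6] = fly$dragon
  rot[7] = ly$dragonf
  rot[8] = y$dragonfl
  rot[9] = $dragonfly
Sorted (with $ < everything):
  sorted[0] = $dragonfly
  sorted[1] = agonfly$dr
  sorted[2] = dragonfly$
  sorted[3] = fly$dragon
  sorted[4] = gonfly$dra
  sorted[5] = ly$dragonf
  sorted[6] = nfly$drago
  sorted[7] = onfly$drag
  sorted[8] = ragonfly$d
  sorted[9] = y$dragonfl
sorted[5] = ly$dragonf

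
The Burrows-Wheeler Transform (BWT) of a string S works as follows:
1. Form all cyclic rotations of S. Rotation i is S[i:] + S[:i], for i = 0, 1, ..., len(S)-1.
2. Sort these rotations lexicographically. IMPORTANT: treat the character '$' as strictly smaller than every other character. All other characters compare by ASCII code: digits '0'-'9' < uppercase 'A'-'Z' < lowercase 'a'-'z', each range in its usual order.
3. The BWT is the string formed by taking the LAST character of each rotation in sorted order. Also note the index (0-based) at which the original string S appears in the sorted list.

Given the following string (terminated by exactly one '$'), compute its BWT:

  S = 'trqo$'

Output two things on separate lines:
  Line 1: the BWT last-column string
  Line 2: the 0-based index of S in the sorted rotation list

All 5 rotations (rotation i = S[i:]+S[:i]):
  rot[0] = trqo$
  rot[1] = rqo$t
  rot[2] = qo$tr
  rot[3] = o$trq
  rot[4] = $trqo
Sorted (with $ < everything):
  sorted[0] = $trqo  (last char: 'o')
  sorted[1] = o$trq  (last char: 'q')
  sorted[2] = qo$tr  (last char: 'r')
  sorted[3] = rqo$t  (last char: 't')
  sorted[4] = trqo$  (last char: '$')
Last column: oqrt$
Original string S is at sorted index 4

Answer: oqrt$
4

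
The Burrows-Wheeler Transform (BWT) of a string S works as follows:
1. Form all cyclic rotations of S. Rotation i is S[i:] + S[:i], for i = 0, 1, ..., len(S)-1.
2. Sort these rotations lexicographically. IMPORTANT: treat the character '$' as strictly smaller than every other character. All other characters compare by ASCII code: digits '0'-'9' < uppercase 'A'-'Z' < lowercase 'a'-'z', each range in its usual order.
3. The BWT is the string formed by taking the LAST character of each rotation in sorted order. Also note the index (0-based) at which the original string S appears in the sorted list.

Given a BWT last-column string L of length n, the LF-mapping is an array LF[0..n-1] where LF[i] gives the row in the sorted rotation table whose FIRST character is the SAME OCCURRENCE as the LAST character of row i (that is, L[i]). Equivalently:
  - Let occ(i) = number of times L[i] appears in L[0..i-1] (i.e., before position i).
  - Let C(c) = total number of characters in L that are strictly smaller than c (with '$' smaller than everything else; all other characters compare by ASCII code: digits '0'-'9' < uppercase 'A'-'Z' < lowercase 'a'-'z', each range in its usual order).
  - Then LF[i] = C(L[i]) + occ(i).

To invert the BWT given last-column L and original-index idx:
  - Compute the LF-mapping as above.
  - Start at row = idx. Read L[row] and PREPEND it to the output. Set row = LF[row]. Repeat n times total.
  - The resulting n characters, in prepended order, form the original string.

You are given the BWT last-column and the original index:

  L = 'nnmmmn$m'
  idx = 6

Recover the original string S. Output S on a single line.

LF mapping: 5 6 1 2 3 7 0 4
Walk LF starting at row 6, prepending L[row]:
  step 1: row=6, L[6]='$', prepend. Next row=LF[6]=0
  step 2: row=0, L[0]='n', prepend. Next row=LF[0]=5
  step 3: row=5, L[5]='n', prepend. Next row=LF[5]=7
  step 4: row=7, L[7]='m', prepend. Next row=LF[7]=4
  step 5: row=4, L[4]='m', prepend. Next row=LF[4]=3
  step 6: row=3, L[3]='m', prepend. Next row=LF[3]=2
  step 7: row=2, L[2]='m', prepend. Next row=LF[2]=1
  step 8: row=1, L[1]='n', prepend. Next row=LF[1]=6
Reversed output: nmmmmnn$

Answer: nmmmmnn$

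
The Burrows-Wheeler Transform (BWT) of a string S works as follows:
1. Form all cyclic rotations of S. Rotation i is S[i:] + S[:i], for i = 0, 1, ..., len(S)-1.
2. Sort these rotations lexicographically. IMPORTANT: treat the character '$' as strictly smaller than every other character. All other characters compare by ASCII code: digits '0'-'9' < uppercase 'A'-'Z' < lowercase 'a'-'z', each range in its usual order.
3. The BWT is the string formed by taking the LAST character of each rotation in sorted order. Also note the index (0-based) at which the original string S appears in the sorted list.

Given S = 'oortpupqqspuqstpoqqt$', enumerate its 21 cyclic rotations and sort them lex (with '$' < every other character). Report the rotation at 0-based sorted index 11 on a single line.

All 21 rotations (rotation i = S[i:]+S[:i]):
  rot[0] = oortpupqqspuqstpoqqt$
  rot[1] = ortpupqqspuqstpoqqt$o
  rot[2] = rtpupqqspuqstpoqqt$oo
  rot[3] = tpupqqspuqstpoqqt$oor
  rot[4] = pupqqspuqstpoqqt$oort
  rot[5] = upqqspuqstpoqqt$oortp
  rot[6] = pqqspuqstpoqqt$oortpu
  rot[7] = qqspuqstpoqqt$oortpup
  rot[8] = qspuqstpoqqt$oortpupq
  rot[9] = spuqstpoqqt$oortpupqq
  rot[10] = puqstpoqqt$oortpupqqs
  rot[11] = uqstpoqqt$oortpupqqsp
  rot[12] = qstpoqqt$oortpupqqspu
  rot[13] = stpoqqt$oortpupqqspuq
  rot[14] = tpoqqt$oortpupqqspuqs
  rot[15] = poqqt$oortpupqqspuqst
  rot[16] = oqqt$oortpupqqspuqstp
  rot[17] = qqt$oortpupqqspuqstpo
  rot[18] = qt$oortpupqqspuqstpoq
  rot[19] = t$oortpupqqspuqstpoqq
  rot[20] = $oortpupqqspuqstpoqqt
Sorted (with $ < everything):
  sorted[0] = $oortpupqqspuqstpoqqt
  sorted[1] = oortpupqqspuqstpoqqt$
  sorted[2] = oqqt$oortpupqqspuqstp
  sorted[3] = ortpupqqspuqstpoqqt$o
  sorted[4] = poqqt$oortpupqqspuqst
  sorted[5] = pqqspuqstpoqqt$oortpu
  sorted[6] = pupqqspuqstpoqqt$oort
  sorted[7] = puqstpoqqt$oortpupqqs
  sorted[8] = qqspuqstpoqqt$oortpup
  sorted[9] = qqt$oortpupqqspuqstpo
  sorted[10] = qspuqstpoqqt$oortpupq
  sorted[11] = qstpoqqt$oortpupqqspu
  sorted[12] = qt$oortpupqqspuqstpoq
  sorted[13] = rtpupqqspuqstpoqqt$oo
  sorted[14] = spuqstpoqqt$oortpupqq
  sorted[15] = stpoqqt$oortpupqqspuq
  sorted[16] = t$oortpupqqspuqstpoqq
  sorted[17] = tpoqqt$oortpupqqspuqs
  sorted[18] = tpupqqspuqstpoqqt$oor
  sorted[19] = upqqspuqstpoqqt$oortp
  sorted[20] = uqstpoqqt$oortpupqqsp
sorted[11] = qstpoqqt$oortpupqqspu

Answer: qstpoqqt$oortpupqqspu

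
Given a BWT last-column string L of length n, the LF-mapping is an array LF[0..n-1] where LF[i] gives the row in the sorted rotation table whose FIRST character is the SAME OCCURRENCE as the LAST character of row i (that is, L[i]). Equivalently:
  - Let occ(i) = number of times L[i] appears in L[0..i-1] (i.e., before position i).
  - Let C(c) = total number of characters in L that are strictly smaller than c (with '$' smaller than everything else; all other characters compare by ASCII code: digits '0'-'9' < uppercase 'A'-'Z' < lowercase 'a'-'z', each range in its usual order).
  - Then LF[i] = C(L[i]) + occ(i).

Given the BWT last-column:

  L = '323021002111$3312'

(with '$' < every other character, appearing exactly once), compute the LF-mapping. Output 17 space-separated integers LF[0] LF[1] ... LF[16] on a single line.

Char counts: '$':1, '0':3, '1':5, '2':4, '3':4
C (first-col start): C('$')=0, C('0')=1, C('1')=4, C('2')=9, C('3')=13
L[0]='3': occ=0, LF[0]=C('3')+0=13+0=13
L[1]='2': occ=0, LF[1]=C('2')+0=9+0=9
L[2]='3': occ=1, LF[2]=C('3')+1=13+1=14
L[3]='0': occ=0, LF[3]=C('0')+0=1+0=1
L[4]='2': occ=1, LF[4]=C('2')+1=9+1=10
L[5]='1': occ=0, LF[5]=C('1')+0=4+0=4
L[6]='0': occ=1, LF[6]=C('0')+1=1+1=2
L[7]='0': occ=2, LF[7]=C('0')+2=1+2=3
L[8]='2': occ=2, LF[8]=C('2')+2=9+2=11
L[9]='1': occ=1, LF[9]=C('1')+1=4+1=5
L[10]='1': occ=2, LF[10]=C('1')+2=4+2=6
L[11]='1': occ=3, LF[11]=C('1')+3=4+3=7
L[12]='$': occ=0, LF[12]=C('$')+0=0+0=0
L[13]='3': occ=2, LF[13]=C('3')+2=13+2=15
L[14]='3': occ=3, LF[14]=C('3')+3=13+3=16
L[15]='1': occ=4, LF[15]=C('1')+4=4+4=8
L[16]='2': occ=3, LF[16]=C('2')+3=9+3=12

Answer: 13 9 14 1 10 4 2 3 11 5 6 7 0 15 16 8 12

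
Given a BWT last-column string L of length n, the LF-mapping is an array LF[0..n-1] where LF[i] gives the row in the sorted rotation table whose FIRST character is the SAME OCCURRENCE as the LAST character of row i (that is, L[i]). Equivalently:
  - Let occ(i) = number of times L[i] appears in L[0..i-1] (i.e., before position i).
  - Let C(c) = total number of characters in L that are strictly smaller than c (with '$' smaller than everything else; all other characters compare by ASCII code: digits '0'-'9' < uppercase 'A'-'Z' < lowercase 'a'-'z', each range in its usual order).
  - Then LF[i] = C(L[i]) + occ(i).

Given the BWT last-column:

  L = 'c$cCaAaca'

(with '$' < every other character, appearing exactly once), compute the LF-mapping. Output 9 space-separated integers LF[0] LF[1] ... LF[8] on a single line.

Answer: 6 0 7 2 3 1 4 8 5

Derivation:
Char counts: '$':1, 'A':1, 'C':1, 'a':3, 'c':3
C (first-col start): C('$')=0, C('A')=1, C('C')=2, C('a')=3, C('c')=6
L[0]='c': occ=0, LF[0]=C('c')+0=6+0=6
L[1]='$': occ=0, LF[1]=C('$')+0=0+0=0
L[2]='c': occ=1, LF[2]=C('c')+1=6+1=7
L[3]='C': occ=0, LF[3]=C('C')+0=2+0=2
L[4]='a': occ=0, LF[4]=C('a')+0=3+0=3
L[5]='A': occ=0, LF[5]=C('A')+0=1+0=1
L[6]='a': occ=1, LF[6]=C('a')+1=3+1=4
L[7]='c': occ=2, LF[7]=C('c')+2=6+2=8
L[8]='a': occ=2, LF[8]=C('a')+2=3+2=5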